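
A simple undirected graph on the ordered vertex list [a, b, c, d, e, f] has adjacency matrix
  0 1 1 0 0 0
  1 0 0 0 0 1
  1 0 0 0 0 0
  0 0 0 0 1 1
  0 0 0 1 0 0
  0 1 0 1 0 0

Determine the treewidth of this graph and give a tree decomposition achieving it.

The largest bag has 2 vertices, giving width 1; this decomposition certifies tw(G) ≤ 1. G has an edge, so its treewidth is at least 1. Hence tw(G) = 1 exactly.

Treewidth 1.
One optimal decomposition is:
Bags: B1 = {a, c}  B2 = {a, b}  B3 = {b, f}  B4 = {d, f}  B5 = {d, e}
Tree: B1–B2, B2–B3, B3–B4, B4–B5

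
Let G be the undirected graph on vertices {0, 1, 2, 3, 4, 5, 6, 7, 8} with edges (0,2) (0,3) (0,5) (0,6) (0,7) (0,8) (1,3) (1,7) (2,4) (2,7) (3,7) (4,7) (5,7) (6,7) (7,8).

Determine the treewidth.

A width-2 tree decomposition is:
Bags: B1 = {0, 3, 7}  B2 = {1, 3, 7}  B3 = {0, 6, 7}  B4 = {0, 2, 7}  B5 = {0, 5, 7}  B6 = {2, 4, 7}  B7 = {0, 7, 8}
Tree: B1–B2, B1–B3, B1–B4, B1–B5, B4–B6, B3–B7
The largest bag has 3 vertices, giving width 2; this decomposition certifies tw(G) ≤ 2. On the other hand G contains the 3-clique {0, 2, 7}. A clique must lie in a single bag of any decomposition, so no decomposition can have width below 2. Combining the bounds, tw(G) = 2.

2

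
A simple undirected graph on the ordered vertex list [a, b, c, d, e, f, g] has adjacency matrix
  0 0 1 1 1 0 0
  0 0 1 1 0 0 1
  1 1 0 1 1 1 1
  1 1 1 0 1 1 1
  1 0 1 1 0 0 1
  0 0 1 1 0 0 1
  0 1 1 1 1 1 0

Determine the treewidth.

A width-3 tree decomposition is:
Bags: B1 = {c, d, f, g}  B2 = {c, d, e, g}  B3 = {a, c, d, e}  B4 = {b, c, d, g}
Tree: B1–B2, B2–B3, B1–B4
The largest bag has 4 vertices, giving width 3; this decomposition certifies tw(G) ≤ 3. On the other hand G contains the 4-clique {c, d, e, g}. A clique must lie in a single bag of any decomposition, so no decomposition can have width below 3. Therefore the treewidth is 3.

3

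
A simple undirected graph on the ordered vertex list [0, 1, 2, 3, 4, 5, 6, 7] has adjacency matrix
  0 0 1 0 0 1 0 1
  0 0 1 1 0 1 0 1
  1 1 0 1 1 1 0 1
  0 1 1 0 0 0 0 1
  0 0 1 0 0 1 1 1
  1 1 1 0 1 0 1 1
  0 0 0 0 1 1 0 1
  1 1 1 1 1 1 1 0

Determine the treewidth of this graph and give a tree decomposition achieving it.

Treewidth 3.
Bags: B1 = {0, 2, 5, 7}  B2 = {2, 4, 5, 7}  B3 = {4, 5, 6, 7}  B4 = {1, 2, 5, 7}  B5 = {1, 2, 3, 7}
Tree: B1–B2, B2–B3, B1–B4, B4–B5

Every bag has size at most 4, so the width is 4 − 1 = 3 and tw(G) ≤ 3. Conversely, {1, 2, 3, 7} is a clique of size 4, and the vertices of any clique must share a bag in every tree decomposition; so some bag has ≥ 4 vertices and tw(G) ≥ 3. Hence tw(G) = 3 exactly.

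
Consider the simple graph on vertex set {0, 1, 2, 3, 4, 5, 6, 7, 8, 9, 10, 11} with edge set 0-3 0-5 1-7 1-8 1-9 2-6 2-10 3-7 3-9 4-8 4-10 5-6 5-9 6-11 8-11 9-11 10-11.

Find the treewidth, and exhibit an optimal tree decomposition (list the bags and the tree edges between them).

Treewidth 3.
Bags: B1 = {2, 4, 8, 10}  B2 = {2, 8, 10, 11}  B3 = {2, 6, 8, 11}  B4 = {1, 6, 8, 11}  B5 = {1, 6, 9, 11}  B6 = {1, 5, 6, 9}  B7 = {1, 5, 7, 9}  B8 = {3, 5, 7, 9}  B9 = {0, 3, 5, 7}
Tree: B1–B2, B2–B3, B3–B4, B4–B5, B5–B6, B6–B7, B7–B8, B8–B9

Each bag holds 4 vertices, so the decomposition has width 3, which upper-bounds the treewidth. For the lower bound: the 4 vertex sets {2,4,10}, {8}, {11}, {1,5,6,9} are disjoint, each induces a connected subgraph, and every pair is joined by at least one edge of G. Contracting each set to a single vertex therefore yields K_{4} as a minor, and since treewidth is minor-monotone, tw(G) ≥ tw(K_{4}) = 3. Hence tw(G) = 3 exactly.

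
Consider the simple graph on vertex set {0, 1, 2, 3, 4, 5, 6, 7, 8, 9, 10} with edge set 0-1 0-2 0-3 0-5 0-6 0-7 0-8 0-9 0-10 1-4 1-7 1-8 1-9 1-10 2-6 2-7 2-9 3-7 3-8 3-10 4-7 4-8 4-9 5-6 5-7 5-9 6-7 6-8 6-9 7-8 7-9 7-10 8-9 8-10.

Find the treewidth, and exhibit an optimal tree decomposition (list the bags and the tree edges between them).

Treewidth 4.
One optimal decomposition is:
Bags: B1 = {0, 1, 7, 8, 10}  B2 = {0, 3, 7, 8, 10}  B3 = {0, 1, 7, 8, 9}  B4 = {1, 4, 7, 8, 9}  B5 = {0, 6, 7, 8, 9}  B6 = {0, 2, 6, 7, 9}  B7 = {0, 5, 6, 7, 9}
Tree: B1–B2, B1–B3, B3–B4, B3–B5, B5–B6, B5–B7

Each bag holds 5 vertices, so the decomposition has width 4, which upper-bounds the treewidth. On the other hand G contains the 5-clique {0, 1, 7, 8, 9}. A clique must lie in a single bag of any decomposition, so no decomposition can have width below 4. Therefore the treewidth is 4.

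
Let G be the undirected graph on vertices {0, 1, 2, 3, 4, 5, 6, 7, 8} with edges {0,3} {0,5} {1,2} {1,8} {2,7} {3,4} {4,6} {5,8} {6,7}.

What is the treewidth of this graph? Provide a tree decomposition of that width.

Treewidth 2.
Bags: B1 = {0, 3, 4}  B2 = {0, 4, 6}  B3 = {0, 6, 7}  B4 = {0, 2, 7}  B5 = {0, 1, 2}  B6 = {0, 1, 8}  B7 = {0, 5, 8}
Tree: B1–B2, B2–B3, B3–B4, B4–B5, B5–B6, B6–B7

Every bag has size at most 3, so the width is 3 − 1 = 2 and tw(G) ≤ 2. Since 0–3–4–6–7–2–1–8–5–0 is a cycle in G, G is not acyclic. Forests are exactly the graphs of treewidth ≤ 1, so tw(G) ≥ 2. Therefore the treewidth is 2.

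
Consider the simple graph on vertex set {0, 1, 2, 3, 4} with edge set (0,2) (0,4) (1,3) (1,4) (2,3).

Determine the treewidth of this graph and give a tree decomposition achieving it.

Treewidth 2.
Bags: B1 = {0, 2, 4}  B2 = {1, 2, 4}  B3 = {1, 2, 3}
Tree: B1–B2, B2–B3

Each bag holds 3 vertices, so the decomposition has width 2, which upper-bounds the treewidth. For the lower bound, G contains the cycle 2–0–4–1–3–2, so G is not a forest; only forests have treewidth ≤ 1, hence tw(G) ≥ 2. Hence tw(G) = 2 exactly.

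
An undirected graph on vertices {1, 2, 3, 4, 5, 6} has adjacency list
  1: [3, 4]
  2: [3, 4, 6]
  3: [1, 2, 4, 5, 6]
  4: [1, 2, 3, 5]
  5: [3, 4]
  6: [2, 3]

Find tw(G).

A width-2 tree decomposition is:
Bags: B1 = {1, 3, 4}  B2 = {2, 3, 4}  B3 = {2, 3, 6}  B4 = {3, 4, 5}
Tree: B1–B2, B2–B3, B1–B4
Each bag holds 3 vertices, so the decomposition has width 2, which upper-bounds the treewidth. Conversely, {1, 3, 4} is a clique of size 3, and the vertices of any clique must share a bag in every tree decomposition; so some bag has ≥ 3 vertices and tw(G) ≥ 2. Therefore the treewidth is 2.

2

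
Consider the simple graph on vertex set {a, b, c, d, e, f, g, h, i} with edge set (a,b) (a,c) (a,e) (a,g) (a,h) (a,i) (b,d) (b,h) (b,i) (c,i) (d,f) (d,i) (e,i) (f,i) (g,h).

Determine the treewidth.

A width-2 tree decomposition is:
Bags: B1 = {a, c, i}  B2 = {a, b, i}  B3 = {b, d, i}  B4 = {a, b, h}  B5 = {d, f, i}  B6 = {a, g, h}  B7 = {a, e, i}
Tree: B1–B2, B2–B3, B2–B4, B3–B5, B4–B6, B1–B7
Each bag holds 3 vertices, so the decomposition has width 2, which upper-bounds the treewidth. On the other hand G contains the 3-clique {a, g, h}. A clique must lie in a single bag of any decomposition, so no decomposition can have width below 2. The upper and lower bounds meet at 2, so that is the treewidth.

2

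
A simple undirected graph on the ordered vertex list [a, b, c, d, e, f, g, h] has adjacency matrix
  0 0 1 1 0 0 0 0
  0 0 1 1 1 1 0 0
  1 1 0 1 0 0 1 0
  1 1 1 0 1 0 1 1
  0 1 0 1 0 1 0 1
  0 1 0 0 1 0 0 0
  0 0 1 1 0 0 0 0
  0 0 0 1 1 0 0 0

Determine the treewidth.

A width-2 tree decomposition is:
Bags: B1 = {b, c, d}  B2 = {b, d, e}  B3 = {d, e, h}  B4 = {b, e, f}  B5 = {a, c, d}  B6 = {c, d, g}
Tree: B1–B2, B2–B3, B2–B4, B1–B5, B5–B6
The largest bag has 3 vertices, giving width 2; this decomposition certifies tw(G) ≤ 2. On the other hand G contains the 3-clique {d, e, h}. A clique must lie in a single bag of any decomposition, so no decomposition can have width below 2. The upper and lower bounds meet at 2, so that is the treewidth.

2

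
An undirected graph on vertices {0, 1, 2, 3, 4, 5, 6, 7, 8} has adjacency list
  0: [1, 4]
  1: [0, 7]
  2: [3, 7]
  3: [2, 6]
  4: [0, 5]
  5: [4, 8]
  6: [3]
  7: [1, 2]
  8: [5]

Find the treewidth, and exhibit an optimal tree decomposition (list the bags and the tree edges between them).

The largest bag has 2 vertices, giving width 1; this decomposition certifies tw(G) ≤ 1. G has an edge, so its treewidth is at least 1. Combining the bounds, tw(G) = 1.

Treewidth 1.
One such decomposition:
Bags: B1 = {5, 8}  B2 = {4, 5}  B3 = {0, 4}  B4 = {0, 1}  B5 = {1, 7}  B6 = {2, 7}  B7 = {2, 3}  B8 = {3, 6}
Tree: B1–B2, B2–B3, B3–B4, B4–B5, B5–B6, B6–B7, B7–B8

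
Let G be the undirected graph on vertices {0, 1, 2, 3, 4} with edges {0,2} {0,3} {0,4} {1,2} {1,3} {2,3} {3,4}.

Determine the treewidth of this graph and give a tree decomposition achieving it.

Every bag has size at most 3, so the width is 3 − 1 = 2 and tw(G) ≤ 2. For the lower bound, the 3 vertices {0, 2, 3} are pairwise adjacent, and any tree decomposition puts a clique entirely inside one bag — forcing width ≥ 2. The upper and lower bounds meet at 2, so that is the treewidth.

Treewidth 2.
One such decomposition:
Bags: B1 = {1, 2, 3}  B2 = {0, 2, 3}  B3 = {0, 3, 4}
Tree: B1–B2, B2–B3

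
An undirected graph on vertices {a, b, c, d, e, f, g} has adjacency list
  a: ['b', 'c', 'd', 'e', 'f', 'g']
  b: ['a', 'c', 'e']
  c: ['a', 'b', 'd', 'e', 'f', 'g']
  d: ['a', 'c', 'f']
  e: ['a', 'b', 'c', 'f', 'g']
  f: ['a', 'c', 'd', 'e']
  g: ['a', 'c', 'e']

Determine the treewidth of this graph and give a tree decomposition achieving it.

Treewidth 3.
One such decomposition:
Bags: B1 = {a, b, c, e}  B2 = {a, c, e, g}  B3 = {a, c, e, f}  B4 = {a, c, d, f}
Tree: B1–B2, B2–B3, B3–B4

Every bag has size at most 4, so the width is 4 − 1 = 3 and tw(G) ≤ 3. For the lower bound, the 4 vertices {a, c, d, f} are pairwise adjacent, and any tree decomposition puts a clique entirely inside one bag — forcing width ≥ 3. Combining the bounds, tw(G) = 3.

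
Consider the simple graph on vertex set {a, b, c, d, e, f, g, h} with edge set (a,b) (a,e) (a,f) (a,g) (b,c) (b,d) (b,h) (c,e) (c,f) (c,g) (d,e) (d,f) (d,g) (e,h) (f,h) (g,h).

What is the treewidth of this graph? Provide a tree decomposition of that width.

Treewidth 4.
One optimal decomposition is:
Bags: B1 = {a, c, d, f, h}  B2 = {a, c, d, g, h}  B3 = {a, c, d, e, h}  B4 = {a, b, c, d, h}
Tree: B1–B2, B2–B3, B3–B4

The largest bag has 5 vertices, giving width 4; this decomposition certifies tw(G) ≤ 4. For the lower bound: the 5 vertex sets {a,f}, {d,g}, {c,e}, {h}, {b} are disjoint, each induces a connected subgraph, and every pair is joined by at least one edge of G. Contracting each set to a single vertex therefore yields K_{5} as a minor, and since treewidth is minor-monotone, tw(G) ≥ tw(K_{5}) = 4. Hence tw(G) = 4 exactly.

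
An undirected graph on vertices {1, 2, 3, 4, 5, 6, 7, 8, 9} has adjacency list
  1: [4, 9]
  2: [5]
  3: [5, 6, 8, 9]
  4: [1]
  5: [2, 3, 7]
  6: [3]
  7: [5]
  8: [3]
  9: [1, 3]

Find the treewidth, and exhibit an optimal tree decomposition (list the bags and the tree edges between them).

Every bag has size at most 2, so the width is 2 − 1 = 1 and tw(G) ≤ 1. G has an edge, so its treewidth is at least 1. The upper and lower bounds meet at 1, so that is the treewidth.

Treewidth 1.
One optimal decomposition is:
Bags: B1 = {3, 9}  B2 = {3, 5}  B3 = {3, 6}  B4 = {1, 9}  B5 = {2, 5}  B6 = {1, 4}  B7 = {5, 7}  B8 = {3, 8}
Tree: B1–B2, B2–B3, B1–B4, B2–B5, B4–B6, B5–B7, B3–B8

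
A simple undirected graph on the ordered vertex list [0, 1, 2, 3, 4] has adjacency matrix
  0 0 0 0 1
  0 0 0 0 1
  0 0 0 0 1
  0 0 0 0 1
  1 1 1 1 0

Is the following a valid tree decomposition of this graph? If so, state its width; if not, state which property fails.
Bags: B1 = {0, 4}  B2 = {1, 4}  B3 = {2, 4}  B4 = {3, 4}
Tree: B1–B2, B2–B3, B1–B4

Yes; width 1.

Vertex coverage: the bags together contain {0, 1, 2, 3, 4}, the full vertex set. Edge coverage: each edge of G has both endpoints in at least one bag. Running intersection: for every vertex, the bags containing it form a connected subtree. All three properties hold, so this is a valid tree decomposition of width max|bag| − 1 = 1, and hence tw(G) ≤ 1.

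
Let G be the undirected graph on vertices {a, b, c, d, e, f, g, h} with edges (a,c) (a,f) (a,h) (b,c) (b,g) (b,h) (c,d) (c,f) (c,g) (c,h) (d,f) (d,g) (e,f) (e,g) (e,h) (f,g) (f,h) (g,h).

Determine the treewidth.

3

A width-3 tree decomposition is:
Bags: B1 = {c, f, g, h}  B2 = {a, c, f, h}  B3 = {c, d, f, g}  B4 = {b, c, g, h}  B5 = {e, f, g, h}
Tree: B1–B2, B1–B3, B1–B4, B1–B5
The largest bag has 4 vertices, giving width 3; this decomposition certifies tw(G) ≤ 3. On the other hand G contains the 4-clique {c, d, f, g}. A clique must lie in a single bag of any decomposition, so no decomposition can have width below 3. Combining the bounds, tw(G) = 3.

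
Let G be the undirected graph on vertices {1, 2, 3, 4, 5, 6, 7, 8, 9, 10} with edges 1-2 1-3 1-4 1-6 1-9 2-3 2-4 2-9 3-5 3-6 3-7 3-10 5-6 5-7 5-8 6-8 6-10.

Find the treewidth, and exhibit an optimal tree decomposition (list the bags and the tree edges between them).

The largest bag has 3 vertices, giving width 2; this decomposition certifies tw(G) ≤ 2. For the lower bound, the 3 vertices {5, 6, 8} are pairwise adjacent, and any tree decomposition puts a clique entirely inside one bag — forcing width ≥ 2. The upper and lower bounds meet at 2, so that is the treewidth.

Treewidth 2.
Bags: B1 = {1, 3, 6}  B2 = {1, 2, 3}  B3 = {3, 5, 6}  B4 = {1, 2, 9}  B5 = {3, 6, 10}  B6 = {3, 5, 7}  B7 = {1, 2, 4}  B8 = {5, 6, 8}
Tree: B1–B2, B1–B3, B2–B4, B3–B5, B3–B6, B4–B7, B3–B8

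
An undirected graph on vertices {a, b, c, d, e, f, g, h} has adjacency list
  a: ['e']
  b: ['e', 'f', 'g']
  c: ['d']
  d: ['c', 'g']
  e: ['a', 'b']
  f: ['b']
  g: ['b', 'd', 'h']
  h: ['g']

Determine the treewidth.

1

A width-1 tree decomposition is:
Bags: B1 = {b, e}  B2 = {b, f}  B3 = {b, g}  B4 = {g, h}  B5 = {a, e}  B6 = {d, g}  B7 = {c, d}
Tree: B1–B2, B1–B3, B3–B4, B1–B5, B3–B6, B6–B7
Each bag holds 2 vertices, so the decomposition has width 1, which upper-bounds the treewidth. Since G has at least one edge (e.g. e–b), it is not an edgeless graph, so tw(G) ≥ 1. Therefore the treewidth is 1.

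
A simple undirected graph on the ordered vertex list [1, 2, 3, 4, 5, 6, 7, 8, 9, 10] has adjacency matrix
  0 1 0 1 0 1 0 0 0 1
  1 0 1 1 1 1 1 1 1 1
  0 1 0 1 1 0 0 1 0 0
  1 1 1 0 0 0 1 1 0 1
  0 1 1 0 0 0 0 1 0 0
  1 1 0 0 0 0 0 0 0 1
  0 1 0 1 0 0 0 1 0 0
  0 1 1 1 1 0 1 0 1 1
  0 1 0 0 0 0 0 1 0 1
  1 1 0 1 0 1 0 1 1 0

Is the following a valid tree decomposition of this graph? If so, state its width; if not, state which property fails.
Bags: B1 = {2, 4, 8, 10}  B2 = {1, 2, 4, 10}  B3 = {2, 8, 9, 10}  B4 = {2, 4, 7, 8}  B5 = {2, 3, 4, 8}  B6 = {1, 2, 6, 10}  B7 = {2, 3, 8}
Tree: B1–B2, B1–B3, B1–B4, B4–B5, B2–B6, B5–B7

A tree decomposition must satisfy three properties: every vertex lies in some bag; for every edge, both endpoints lie together in some bag; and for every vertex, the bags containing it form a connected subtree. Here vertex 5 appears in no bag, so the decomposition is invalid.

No — vertex 5 appears in no bag.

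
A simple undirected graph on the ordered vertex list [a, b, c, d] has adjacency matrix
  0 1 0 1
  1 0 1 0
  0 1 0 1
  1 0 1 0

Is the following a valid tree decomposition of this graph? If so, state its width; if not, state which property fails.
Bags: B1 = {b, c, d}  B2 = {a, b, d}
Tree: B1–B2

Yes; width 2.

Vertex coverage: the bags together contain {a, b, c, d}, the full vertex set. Edge coverage: each edge of G has both endpoints in at least one bag. Running intersection: for every vertex, the bags containing it form a connected subtree. All three properties hold, so this is a valid tree decomposition of width max|bag| − 1 = 2, and hence tw(G) ≤ 2.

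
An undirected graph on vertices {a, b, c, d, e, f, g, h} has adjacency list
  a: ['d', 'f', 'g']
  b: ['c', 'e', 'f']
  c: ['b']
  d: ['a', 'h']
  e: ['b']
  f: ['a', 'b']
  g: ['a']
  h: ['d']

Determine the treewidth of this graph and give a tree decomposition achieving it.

The largest bag has 2 vertices, giving width 1; this decomposition certifies tw(G) ≤ 1. Since G has at least one edge (e.g. d–a), it is not an edgeless graph, so tw(G) ≥ 1. The upper and lower bounds meet at 1, so that is the treewidth.

Treewidth 1.
One such decomposition:
Bags: B1 = {a, d}  B2 = {d, h}  B3 = {a, f}  B4 = {b, f}  B5 = {a, g}  B6 = {b, c}  B7 = {b, e}
Tree: B1–B2, B1–B3, B3–B4, B3–B5, B4–B6, B4–B7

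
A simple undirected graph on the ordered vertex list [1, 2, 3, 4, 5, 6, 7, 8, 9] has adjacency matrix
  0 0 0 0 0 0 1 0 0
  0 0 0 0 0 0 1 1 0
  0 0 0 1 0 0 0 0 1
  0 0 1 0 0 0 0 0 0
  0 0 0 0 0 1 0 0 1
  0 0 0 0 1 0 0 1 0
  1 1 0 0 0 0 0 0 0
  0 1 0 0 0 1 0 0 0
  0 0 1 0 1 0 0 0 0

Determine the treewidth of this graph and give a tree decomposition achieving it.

The largest bag has 2 vertices, giving width 1; this decomposition certifies tw(G) ≤ 1. Any graph with an edge has treewidth ≥ 1, and G has the edge 4–3. Hence tw(G) = 1 exactly.

Treewidth 1.
One optimal decomposition is:
Bags: B1 = {3, 4}  B2 = {3, 9}  B3 = {5, 9}  B4 = {5, 6}  B5 = {6, 8}  B6 = {2, 8}  B7 = {2, 7}  B8 = {1, 7}
Tree: B1–B2, B2–B3, B3–B4, B4–B5, B5–B6, B6–B7, B7–B8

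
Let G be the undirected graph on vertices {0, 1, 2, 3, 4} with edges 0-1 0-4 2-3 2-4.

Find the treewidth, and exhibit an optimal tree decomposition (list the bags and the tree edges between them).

Treewidth 1.
One optimal decomposition is:
Bags: B1 = {2, 3}  B2 = {2, 4}  B3 = {0, 4}  B4 = {0, 1}
Tree: B1–B2, B2–B3, B3–B4

The largest bag has 2 vertices, giving width 1; this decomposition certifies tw(G) ≤ 1. Any graph with an edge has treewidth ≥ 1, and G has the edge 3–2. Hence tw(G) = 1 exactly.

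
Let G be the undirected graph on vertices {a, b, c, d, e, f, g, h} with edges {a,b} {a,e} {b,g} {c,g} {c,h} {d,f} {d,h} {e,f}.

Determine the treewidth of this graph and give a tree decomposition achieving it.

Treewidth 2.
One such decomposition:
Bags: B1 = {c, g, h}  B2 = {d, g, h}  B3 = {d, f, g}  B4 = {e, f, g}  B5 = {a, e, g}  B6 = {a, b, g}
Tree: B1–B2, B2–B3, B3–B4, B4–B5, B5–B6

Each bag holds 3 vertices, so the decomposition has width 2, which upper-bounds the treewidth. For the lower bound, G contains the cycle g–c–h–d–f–e–a–b–g, so G is not a forest; only forests have treewidth ≤ 1, hence tw(G) ≥ 2. Therefore the treewidth is 2.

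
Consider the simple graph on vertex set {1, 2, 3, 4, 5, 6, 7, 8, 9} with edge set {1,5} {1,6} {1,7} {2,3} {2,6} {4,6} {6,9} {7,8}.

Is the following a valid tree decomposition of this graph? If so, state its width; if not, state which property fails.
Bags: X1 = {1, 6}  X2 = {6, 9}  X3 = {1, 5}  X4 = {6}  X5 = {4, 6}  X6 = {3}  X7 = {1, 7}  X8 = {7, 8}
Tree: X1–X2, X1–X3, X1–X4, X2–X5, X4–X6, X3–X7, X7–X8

A tree decomposition must satisfy three properties: every vertex lies in some bag; for every edge, both endpoints lie together in some bag; and for every vertex, the bags containing it form a connected subtree. Here vertex 2 appears in no bag, so the decomposition is invalid.

No — vertex 2 appears in no bag.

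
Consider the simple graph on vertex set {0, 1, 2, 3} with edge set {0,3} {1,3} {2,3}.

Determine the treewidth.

A width-1 tree decomposition is:
Bags: B1 = {0, 3}  B2 = {1, 3}  B3 = {2, 3}
Tree: B1–B2, B1–B3
The largest bag has 2 vertices, giving width 1; this decomposition certifies tw(G) ≤ 1. Any graph with an edge has treewidth ≥ 1, and G has the edge 3–0. Therefore the treewidth is 1.

1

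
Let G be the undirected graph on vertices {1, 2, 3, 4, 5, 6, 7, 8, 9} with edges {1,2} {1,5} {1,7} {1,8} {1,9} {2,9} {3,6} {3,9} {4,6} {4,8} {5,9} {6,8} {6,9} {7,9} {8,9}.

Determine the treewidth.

2

A width-2 tree decomposition is:
Bags: B1 = {6, 8, 9}  B2 = {1, 8, 9}  B3 = {3, 6, 9}  B4 = {4, 6, 8}  B5 = {1, 7, 9}  B6 = {1, 2, 9}  B7 = {1, 5, 9}
Tree: B1–B2, B1–B3, B1–B4, B2–B5, B5–B6, B5–B7
Every bag has size at most 3, so the width is 3 − 1 = 2 and tw(G) ≤ 2. Conversely, {1, 8, 9} is a clique of size 3, and the vertices of any clique must share a bag in every tree decomposition; so some bag has ≥ 3 vertices and tw(G) ≥ 2. Therefore the treewidth is 2.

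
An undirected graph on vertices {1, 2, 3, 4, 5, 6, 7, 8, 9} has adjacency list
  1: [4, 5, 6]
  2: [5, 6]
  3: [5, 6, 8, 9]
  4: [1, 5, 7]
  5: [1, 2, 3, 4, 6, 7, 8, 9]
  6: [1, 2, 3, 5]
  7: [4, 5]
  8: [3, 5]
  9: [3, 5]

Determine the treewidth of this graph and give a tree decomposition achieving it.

Each bag holds 3 vertices, so the decomposition has width 2, which upper-bounds the treewidth. On the other hand G contains the 3-clique {1, 4, 5}. A clique must lie in a single bag of any decomposition, so no decomposition can have width below 2. Combining the bounds, tw(G) = 2.

Treewidth 2.
Bags: B1 = {1, 4, 5}  B2 = {1, 5, 6}  B3 = {3, 5, 6}  B4 = {4, 5, 7}  B5 = {2, 5, 6}  B6 = {3, 5, 8}  B7 = {3, 5, 9}
Tree: B1–B2, B2–B3, B1–B4, B3–B5, B3–B6, B6–B7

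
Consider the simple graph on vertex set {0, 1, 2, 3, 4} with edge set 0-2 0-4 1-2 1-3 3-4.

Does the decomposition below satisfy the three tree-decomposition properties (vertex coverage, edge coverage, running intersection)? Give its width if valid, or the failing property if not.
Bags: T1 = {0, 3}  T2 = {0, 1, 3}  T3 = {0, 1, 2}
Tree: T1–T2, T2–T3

No — vertex 4 appears in no bag.

A tree decomposition must satisfy three properties: every vertex lies in some bag; for every edge, both endpoints lie together in some bag; and for every vertex, the bags containing it form a connected subtree. Here vertex 4 appears in no bag, so the decomposition is invalid.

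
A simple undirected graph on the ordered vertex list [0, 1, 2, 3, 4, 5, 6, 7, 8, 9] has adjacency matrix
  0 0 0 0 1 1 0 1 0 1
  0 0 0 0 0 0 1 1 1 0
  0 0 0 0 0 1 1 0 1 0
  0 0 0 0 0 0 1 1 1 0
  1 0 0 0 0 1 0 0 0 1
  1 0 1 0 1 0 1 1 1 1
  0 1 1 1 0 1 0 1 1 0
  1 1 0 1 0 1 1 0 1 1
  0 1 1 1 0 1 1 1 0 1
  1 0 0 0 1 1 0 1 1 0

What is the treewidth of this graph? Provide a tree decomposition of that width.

Treewidth 3.
One such decomposition:
Bags: B1 = {3, 6, 7, 8}  B2 = {5, 6, 7, 8}  B3 = {5, 7, 8, 9}  B4 = {0, 5, 7, 9}  B5 = {0, 4, 5, 9}  B6 = {1, 6, 7, 8}  B7 = {2, 5, 6, 8}
Tree: B1–B2, B2–B3, B3–B4, B4–B5, B1–B6, B2–B7

The largest bag has 4 vertices, giving width 3; this decomposition certifies tw(G) ≤ 3. Conversely, {1, 6, 7, 8} is a clique of size 4, and the vertices of any clique must share a bag in every tree decomposition; so some bag has ≥ 4 vertices and tw(G) ≥ 3. Therefore the treewidth is 3.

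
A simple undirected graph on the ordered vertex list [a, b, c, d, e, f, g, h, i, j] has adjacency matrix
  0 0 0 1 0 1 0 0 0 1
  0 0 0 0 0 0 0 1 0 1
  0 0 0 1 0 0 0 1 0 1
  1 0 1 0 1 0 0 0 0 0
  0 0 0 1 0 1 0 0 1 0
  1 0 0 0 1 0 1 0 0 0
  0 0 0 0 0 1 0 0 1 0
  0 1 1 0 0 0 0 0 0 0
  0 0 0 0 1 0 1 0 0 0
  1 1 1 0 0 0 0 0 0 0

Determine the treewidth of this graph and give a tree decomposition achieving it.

Every bag has size at most 3, so the width is 3 − 1 = 2 and tw(G) ≤ 2. The edges i–g–f–e–i form a cycle, so G is not a tree and its treewidth is at least 2. Hence tw(G) = 2 exactly.

Treewidth 2.
One optimal decomposition is:
Bags: B1 = {e, g, i}  B2 = {e, f, g}  B3 = {d, e, f}  B4 = {a, d, f}  B5 = {a, c, d}  B6 = {a, c, j}  B7 = {c, h, j}  B8 = {b, h, j}
Tree: B1–B2, B2–B3, B3–B4, B4–B5, B5–B6, B6–B7, B7–B8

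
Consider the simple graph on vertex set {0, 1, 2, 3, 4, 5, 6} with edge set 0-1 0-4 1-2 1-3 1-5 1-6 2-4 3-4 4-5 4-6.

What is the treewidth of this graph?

2

A width-2 tree decomposition is:
Bags: B1 = {1, 2, 4}  B2 = {0, 1, 4}  B3 = {1, 4, 6}  B4 = {1, 3, 4}  B5 = {1, 4, 5}
Tree: B1–B2, B2–B3, B3–B4, B4–B5
The largest bag has 3 vertices, giving width 2; this decomposition certifies tw(G) ≤ 2. The edges 1–2–4–0–1 form a cycle, so G is not a tree and its treewidth is at least 2. Hence tw(G) = 2 exactly.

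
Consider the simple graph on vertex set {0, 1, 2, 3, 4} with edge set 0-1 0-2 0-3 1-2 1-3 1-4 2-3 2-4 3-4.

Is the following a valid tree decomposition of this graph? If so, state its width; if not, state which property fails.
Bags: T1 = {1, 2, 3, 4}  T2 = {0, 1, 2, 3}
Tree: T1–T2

Yes; width 3.

Checking the three conditions: (i) the bags cover all of {0, 1, 2, 3, 4}; (ii) for each edge, some bag contains both endpoints; (iii) the bags containing any fixed vertex form a subtree. All hold, so the decomposition is valid with width 4 − 1 = 3.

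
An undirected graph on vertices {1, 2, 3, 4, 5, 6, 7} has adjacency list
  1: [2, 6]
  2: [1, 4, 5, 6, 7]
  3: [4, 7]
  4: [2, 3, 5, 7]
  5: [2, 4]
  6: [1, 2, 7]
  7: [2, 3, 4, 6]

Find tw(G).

2

A width-2 tree decomposition is:
Bags: B1 = {3, 4, 7}  B2 = {2, 4, 7}  B3 = {2, 6, 7}  B4 = {2, 4, 5}  B5 = {1, 2, 6}
Tree: B1–B2, B2–B3, B2–B4, B3–B5
Each bag holds 3 vertices, so the decomposition has width 2, which upper-bounds the treewidth. On the other hand G contains the 3-clique {1, 2, 6}. A clique must lie in a single bag of any decomposition, so no decomposition can have width below 2. The upper and lower bounds meet at 2, so that is the treewidth.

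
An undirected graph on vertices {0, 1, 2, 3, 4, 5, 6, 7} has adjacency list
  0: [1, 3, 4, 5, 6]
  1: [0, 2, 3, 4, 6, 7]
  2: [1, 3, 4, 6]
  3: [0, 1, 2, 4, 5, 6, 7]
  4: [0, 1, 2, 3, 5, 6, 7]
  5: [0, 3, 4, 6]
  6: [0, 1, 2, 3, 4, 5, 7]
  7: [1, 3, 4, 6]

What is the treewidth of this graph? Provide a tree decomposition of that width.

The largest bag has 5 vertices, giving width 4; this decomposition certifies tw(G) ≤ 4. Conversely, {0, 1, 3, 4, 6} is a clique of size 5, and the vertices of any clique must share a bag in every tree decomposition; so some bag has ≥ 5 vertices and tw(G) ≥ 4. The upper and lower bounds meet at 4, so that is the treewidth.

Treewidth 4.
Bags: B1 = {1, 2, 3, 4, 6}  B2 = {1, 3, 4, 6, 7}  B3 = {0, 1, 3, 4, 6}  B4 = {0, 3, 4, 5, 6}
Tree: B1–B2, B2–B3, B3–B4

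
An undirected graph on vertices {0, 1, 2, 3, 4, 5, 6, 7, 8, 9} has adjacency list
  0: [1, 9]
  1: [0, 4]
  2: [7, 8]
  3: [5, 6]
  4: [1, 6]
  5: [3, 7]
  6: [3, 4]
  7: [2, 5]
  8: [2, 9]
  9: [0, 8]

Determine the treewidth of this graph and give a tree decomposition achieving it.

Every bag has size at most 3, so the width is 3 − 1 = 2 and tw(G) ≤ 2. Since 1–0–9–8–2–7–5–3–6–4–1 is a cycle in G, G is not acyclic. Forests are exactly the graphs of treewidth ≤ 1, so tw(G) ≥ 2. Hence tw(G) = 2 exactly.

Treewidth 2.
One such decomposition:
Bags: B1 = {0, 1, 9}  B2 = {1, 8, 9}  B3 = {1, 2, 8}  B4 = {1, 2, 7}  B5 = {1, 5, 7}  B6 = {1, 3, 5}  B7 = {1, 3, 6}  B8 = {1, 4, 6}
Tree: B1–B2, B2–B3, B3–B4, B4–B5, B5–B6, B6–B7, B7–B8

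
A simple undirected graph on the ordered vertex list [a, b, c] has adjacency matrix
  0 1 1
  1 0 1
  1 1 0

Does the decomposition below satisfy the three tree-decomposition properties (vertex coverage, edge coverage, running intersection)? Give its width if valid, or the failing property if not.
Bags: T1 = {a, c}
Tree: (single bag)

No — vertex b appears in no bag.

A tree decomposition must satisfy three properties: every vertex lies in some bag; for every edge, both endpoints lie together in some bag; and for every vertex, the bags containing it form a connected subtree. Here vertex b appears in no bag, so the decomposition is invalid.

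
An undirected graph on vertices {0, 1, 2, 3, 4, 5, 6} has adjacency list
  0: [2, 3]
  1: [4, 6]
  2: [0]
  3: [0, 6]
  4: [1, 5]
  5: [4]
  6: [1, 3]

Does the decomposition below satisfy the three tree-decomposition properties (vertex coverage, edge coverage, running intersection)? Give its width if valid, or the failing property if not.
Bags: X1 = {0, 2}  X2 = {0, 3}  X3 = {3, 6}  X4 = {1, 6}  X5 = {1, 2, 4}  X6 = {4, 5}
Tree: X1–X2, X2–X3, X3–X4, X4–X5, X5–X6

A tree decomposition must satisfy three properties: every vertex lies in some bag; for every edge, both endpoints lie together in some bag; and for every vertex, the bags containing it form a connected subtree. Here bags containing vertex 2 are not connected in the tree, so the decomposition is invalid.

No — bags containing vertex 2 are not connected in the tree.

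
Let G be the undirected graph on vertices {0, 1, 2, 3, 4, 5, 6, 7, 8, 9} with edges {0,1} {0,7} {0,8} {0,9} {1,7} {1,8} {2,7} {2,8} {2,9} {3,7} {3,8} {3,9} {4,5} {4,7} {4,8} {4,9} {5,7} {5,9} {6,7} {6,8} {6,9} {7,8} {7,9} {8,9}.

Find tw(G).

A width-3 tree decomposition is:
Bags: B1 = {0, 7, 8, 9}  B2 = {3, 7, 8, 9}  B3 = {4, 7, 8, 9}  B4 = {0, 1, 7, 8}  B5 = {6, 7, 8, 9}  B6 = {2, 7, 8, 9}  B7 = {4, 5, 7, 9}
Tree: B1–B2, B2–B3, B1–B4, B3–B5, B2–B6, B3–B7
Each bag holds 4 vertices, so the decomposition has width 3, which upper-bounds the treewidth. Conversely, {0, 1, 7, 8} is a clique of size 4, and the vertices of any clique must share a bag in every tree decomposition; so some bag has ≥ 4 vertices and tw(G) ≥ 3. Combining the bounds, tw(G) = 3.

3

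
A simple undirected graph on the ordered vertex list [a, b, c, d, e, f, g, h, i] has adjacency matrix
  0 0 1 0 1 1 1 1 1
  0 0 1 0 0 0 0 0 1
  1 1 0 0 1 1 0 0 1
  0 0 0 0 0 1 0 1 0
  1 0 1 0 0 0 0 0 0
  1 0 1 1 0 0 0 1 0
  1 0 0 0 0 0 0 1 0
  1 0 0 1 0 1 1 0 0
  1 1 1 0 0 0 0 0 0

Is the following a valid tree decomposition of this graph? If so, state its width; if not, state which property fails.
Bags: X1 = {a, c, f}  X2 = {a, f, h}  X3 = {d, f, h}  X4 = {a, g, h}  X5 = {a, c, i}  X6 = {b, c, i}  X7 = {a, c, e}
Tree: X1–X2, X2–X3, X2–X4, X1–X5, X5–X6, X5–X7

Yes; width 2.

Every vertex of G appears in some bag (union = {a, b, c, d, e, f, g, h, i}); every edge is covered by a bag; and for each vertex v the set of bags containing v is connected in the bag tree. The decomposition is therefore valid. The largest bag has 3 vertices, so the width is 2.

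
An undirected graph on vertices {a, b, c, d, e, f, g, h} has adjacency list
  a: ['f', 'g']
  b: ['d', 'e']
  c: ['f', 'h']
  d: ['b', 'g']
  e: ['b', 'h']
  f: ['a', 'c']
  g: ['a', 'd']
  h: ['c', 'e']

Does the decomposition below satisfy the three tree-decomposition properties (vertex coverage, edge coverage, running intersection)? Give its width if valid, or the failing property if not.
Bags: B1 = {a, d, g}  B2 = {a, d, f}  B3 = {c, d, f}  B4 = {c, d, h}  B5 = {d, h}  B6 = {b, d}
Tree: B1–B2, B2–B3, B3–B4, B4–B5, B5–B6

A tree decomposition must satisfy three properties: every vertex lies in some bag; for every edge, both endpoints lie together in some bag; and for every vertex, the bags containing it form a connected subtree. Here vertex e appears in no bag, so the decomposition is invalid.

No — vertex e appears in no bag.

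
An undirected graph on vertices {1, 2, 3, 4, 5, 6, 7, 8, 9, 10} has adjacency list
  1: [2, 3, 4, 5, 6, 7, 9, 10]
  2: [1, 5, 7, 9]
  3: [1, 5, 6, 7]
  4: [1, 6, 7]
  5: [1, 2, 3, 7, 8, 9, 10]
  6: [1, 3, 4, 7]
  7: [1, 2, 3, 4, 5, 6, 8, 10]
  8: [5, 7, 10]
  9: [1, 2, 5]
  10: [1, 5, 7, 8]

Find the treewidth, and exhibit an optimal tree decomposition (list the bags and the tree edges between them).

Treewidth 3.
One optimal decomposition is:
Bags: B1 = {1, 3, 5, 7}  B2 = {1, 3, 6, 7}  B3 = {1, 4, 6, 7}  B4 = {1, 2, 5, 7}  B5 = {1, 2, 5, 9}  B6 = {1, 5, 7, 10}  B7 = {5, 7, 8, 10}
Tree: B1–B2, B2–B3, B1–B4, B4–B5, B4–B6, B6–B7

The largest bag has 4 vertices, giving width 3; this decomposition certifies tw(G) ≤ 3. Conversely, {5, 7, 8, 10} is a clique of size 4, and the vertices of any clique must share a bag in every tree decomposition; so some bag has ≥ 4 vertices and tw(G) ≥ 3. Therefore the treewidth is 3.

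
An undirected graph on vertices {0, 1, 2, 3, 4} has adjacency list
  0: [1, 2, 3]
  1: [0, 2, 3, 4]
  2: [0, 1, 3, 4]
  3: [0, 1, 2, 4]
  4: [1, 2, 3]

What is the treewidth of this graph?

A width-3 tree decomposition is:
Bags: B1 = {0, 1, 2, 3}  B2 = {1, 2, 3, 4}
Tree: B1–B2
Every bag has size at most 4, so the width is 4 − 1 = 3 and tw(G) ≤ 3. Conversely, {0, 1, 2, 3} is a clique of size 4, and the vertices of any clique must share a bag in every tree decomposition; so some bag has ≥ 4 vertices and tw(G) ≥ 3. Hence tw(G) = 3 exactly.

3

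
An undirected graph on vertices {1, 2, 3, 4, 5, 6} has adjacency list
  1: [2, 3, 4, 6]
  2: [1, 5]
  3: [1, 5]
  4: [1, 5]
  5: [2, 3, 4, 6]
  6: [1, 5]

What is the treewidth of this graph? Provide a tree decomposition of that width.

The largest bag has 3 vertices, giving width 2; this decomposition certifies tw(G) ≤ 2. Since 5–3–1–4–5 is a cycle in G, G is not acyclic. Forests are exactly the graphs of treewidth ≤ 1, so tw(G) ≥ 2. Hence tw(G) = 2 exactly.

Treewidth 2.
Bags: B1 = {1, 3, 5}  B2 = {1, 4, 5}  B3 = {1, 5, 6}  B4 = {1, 2, 5}
Tree: B1–B2, B2–B3, B3–B4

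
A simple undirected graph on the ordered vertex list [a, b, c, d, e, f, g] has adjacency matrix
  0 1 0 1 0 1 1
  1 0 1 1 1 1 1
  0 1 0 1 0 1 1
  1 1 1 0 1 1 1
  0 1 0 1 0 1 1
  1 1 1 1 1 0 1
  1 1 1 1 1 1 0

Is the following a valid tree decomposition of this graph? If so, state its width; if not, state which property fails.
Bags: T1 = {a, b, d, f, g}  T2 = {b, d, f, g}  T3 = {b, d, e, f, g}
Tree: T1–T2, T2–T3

No — vertex c appears in no bag.

A tree decomposition must satisfy three properties: every vertex lies in some bag; for every edge, both endpoints lie together in some bag; and for every vertex, the bags containing it form a connected subtree. Here vertex c appears in no bag, so the decomposition is invalid.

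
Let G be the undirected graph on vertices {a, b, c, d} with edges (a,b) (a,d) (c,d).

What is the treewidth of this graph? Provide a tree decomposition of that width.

Treewidth 1.
One such decomposition:
Bags: B1 = {c, d}  B2 = {a, d}  B3 = {a, b}
Tree: B1–B2, B2–B3

The largest bag has 2 vertices, giving width 1; this decomposition certifies tw(G) ≤ 1. Since G has at least one edge (e.g. c–d), it is not an edgeless graph, so tw(G) ≥ 1. Combining the bounds, tw(G) = 1.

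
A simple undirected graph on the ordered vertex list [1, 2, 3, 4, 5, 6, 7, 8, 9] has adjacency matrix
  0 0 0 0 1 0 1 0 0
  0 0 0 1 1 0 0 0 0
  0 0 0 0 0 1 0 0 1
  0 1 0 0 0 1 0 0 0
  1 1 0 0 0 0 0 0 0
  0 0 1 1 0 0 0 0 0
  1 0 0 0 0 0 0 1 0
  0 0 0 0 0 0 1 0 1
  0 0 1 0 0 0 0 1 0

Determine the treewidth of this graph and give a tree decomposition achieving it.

Treewidth 2.
Bags: B1 = {7, 8, 9}  B2 = {1, 7, 9}  B3 = {1, 5, 9}  B4 = {2, 5, 9}  B5 = {2, 4, 9}  B6 = {4, 6, 9}  B7 = {3, 6, 9}
Tree: B1–B2, B2–B3, B3–B4, B4–B5, B5–B6, B6–B7

The largest bag has 3 vertices, giving width 2; this decomposition certifies tw(G) ≤ 2. For the lower bound, G contains the cycle 9–8–7–1–5–2–4–6–3–9, so G is not a forest; only forests have treewidth ≤ 1, hence tw(G) ≥ 2. Combining the bounds, tw(G) = 2.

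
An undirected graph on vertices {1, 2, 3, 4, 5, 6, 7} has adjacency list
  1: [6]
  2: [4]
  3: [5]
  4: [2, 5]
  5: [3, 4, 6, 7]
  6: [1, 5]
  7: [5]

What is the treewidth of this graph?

A width-1 tree decomposition is:
Bags: B1 = {5, 7}  B2 = {4, 5}  B3 = {3, 5}  B4 = {5, 6}  B5 = {1, 6}  B6 = {2, 4}
Tree: B1–B2, B1–B3, B2–B4, B4–B5, B2–B6
Each bag holds 2 vertices, so the decomposition has width 1, which upper-bounds the treewidth. Since G has at least one edge (e.g. 5–7), it is not an edgeless graph, so tw(G) ≥ 1. Combining the bounds, tw(G) = 1.

1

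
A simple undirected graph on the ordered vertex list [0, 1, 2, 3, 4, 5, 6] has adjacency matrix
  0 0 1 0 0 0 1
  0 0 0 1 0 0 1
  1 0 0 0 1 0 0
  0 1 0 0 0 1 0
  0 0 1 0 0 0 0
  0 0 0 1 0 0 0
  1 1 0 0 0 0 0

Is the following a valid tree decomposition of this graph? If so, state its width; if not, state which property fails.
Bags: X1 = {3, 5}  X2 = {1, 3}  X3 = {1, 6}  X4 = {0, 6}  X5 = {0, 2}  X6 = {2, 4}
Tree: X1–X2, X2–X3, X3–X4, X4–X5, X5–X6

Vertex coverage: the bags together contain {0, 1, 2, 3, 4, 5, 6}, the full vertex set. Edge coverage: each edge of G has both endpoints in at least one bag. Running intersection: for every vertex, the bags containing it form a connected subtree. All three properties hold, so this is a valid tree decomposition of width max|bag| − 1 = 1, and hence tw(G) ≤ 1.

Yes; width 1.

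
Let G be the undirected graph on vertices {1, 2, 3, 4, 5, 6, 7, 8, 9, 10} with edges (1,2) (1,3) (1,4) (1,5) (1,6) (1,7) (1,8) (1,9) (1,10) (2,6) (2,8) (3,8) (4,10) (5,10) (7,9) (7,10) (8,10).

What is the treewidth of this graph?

A width-2 tree decomposition is:
Bags: B1 = {1, 5, 10}  B2 = {1, 7, 10}  B3 = {1, 8, 10}  B4 = {1, 4, 10}  B5 = {1, 2, 8}  B6 = {1, 3, 8}  B7 = {1, 7, 9}  B8 = {1, 2, 6}
Tree: B1–B2, B2–B3, B3–B4, B3–B5, B3–B6, B2–B7, B5–B8
Every bag has size at most 3, so the width is 3 − 1 = 2 and tw(G) ≤ 2. Conversely, {1, 2, 8} is a clique of size 3, and the vertices of any clique must share a bag in every tree decomposition; so some bag has ≥ 3 vertices and tw(G) ≥ 2. The upper and lower bounds meet at 2, so that is the treewidth.

2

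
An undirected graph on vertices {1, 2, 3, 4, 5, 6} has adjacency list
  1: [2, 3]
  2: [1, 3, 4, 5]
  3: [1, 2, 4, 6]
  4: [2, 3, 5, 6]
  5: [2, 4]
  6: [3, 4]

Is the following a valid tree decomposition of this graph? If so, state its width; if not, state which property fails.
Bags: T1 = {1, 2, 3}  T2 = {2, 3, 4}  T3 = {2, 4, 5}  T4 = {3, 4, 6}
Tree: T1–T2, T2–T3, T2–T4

Yes; width 2.

Vertex coverage: the bags together contain {1, 2, 3, 4, 5, 6}, the full vertex set. Edge coverage: each edge of G has both endpoints in at least one bag. Running intersection: for every vertex, the bags containing it form a connected subtree. All three properties hold, so this is a valid tree decomposition of width max|bag| − 1 = 2, and hence tw(G) ≤ 2.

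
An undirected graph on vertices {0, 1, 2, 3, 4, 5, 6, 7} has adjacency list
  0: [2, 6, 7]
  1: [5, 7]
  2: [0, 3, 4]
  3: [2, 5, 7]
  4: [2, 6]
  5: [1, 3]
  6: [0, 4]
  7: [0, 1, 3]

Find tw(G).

A width-2 tree decomposition is:
Bags: B1 = {1, 3, 5}  B2 = {1, 3, 7}  B3 = {2, 3, 7}  B4 = {0, 2, 7}  B5 = {0, 2, 4}  B6 = {0, 4, 6}
Tree: B1–B2, B2–B3, B3–B4, B4–B5, B5–B6
Each bag holds 3 vertices, so the decomposition has width 2, which upper-bounds the treewidth. Since 5–1–7–3–5 is a cycle in G, G is not acyclic. Forests are exactly the graphs of treewidth ≤ 1, so tw(G) ≥ 2. Therefore the treewidth is 2.

2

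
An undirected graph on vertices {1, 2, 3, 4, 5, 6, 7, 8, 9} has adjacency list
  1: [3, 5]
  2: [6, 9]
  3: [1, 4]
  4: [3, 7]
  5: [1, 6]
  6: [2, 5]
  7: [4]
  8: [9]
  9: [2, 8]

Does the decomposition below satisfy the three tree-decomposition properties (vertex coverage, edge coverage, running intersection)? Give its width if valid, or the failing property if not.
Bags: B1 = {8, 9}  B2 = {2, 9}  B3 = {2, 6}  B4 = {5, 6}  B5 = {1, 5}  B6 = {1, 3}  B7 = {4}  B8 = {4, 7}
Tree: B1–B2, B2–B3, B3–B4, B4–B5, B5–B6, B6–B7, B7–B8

No — edge (3,4) lies in no bag.

A tree decomposition must satisfy three properties: every vertex lies in some bag; for every edge, both endpoints lie together in some bag; and for every vertex, the bags containing it form a connected subtree. Here edge (3,4) lies in no bag, so the decomposition is invalid.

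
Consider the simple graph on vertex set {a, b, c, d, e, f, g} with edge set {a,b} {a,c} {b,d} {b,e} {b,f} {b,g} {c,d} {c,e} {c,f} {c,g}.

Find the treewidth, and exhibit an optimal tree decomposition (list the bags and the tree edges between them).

Treewidth 2.
One optimal decomposition is:
Bags: B1 = {b, c, d}  B2 = {a, b, c}  B3 = {b, c, f}  B4 = {b, c, g}  B5 = {b, c, e}
Tree: B1–B2, B2–B3, B3–B4, B4–B5

Each bag holds 3 vertices, so the decomposition has width 2, which upper-bounds the treewidth. Since b–d–c–a–b is a cycle in G, G is not acyclic. Forests are exactly the graphs of treewidth ≤ 1, so tw(G) ≥ 2. The upper and lower bounds meet at 2, so that is the treewidth.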